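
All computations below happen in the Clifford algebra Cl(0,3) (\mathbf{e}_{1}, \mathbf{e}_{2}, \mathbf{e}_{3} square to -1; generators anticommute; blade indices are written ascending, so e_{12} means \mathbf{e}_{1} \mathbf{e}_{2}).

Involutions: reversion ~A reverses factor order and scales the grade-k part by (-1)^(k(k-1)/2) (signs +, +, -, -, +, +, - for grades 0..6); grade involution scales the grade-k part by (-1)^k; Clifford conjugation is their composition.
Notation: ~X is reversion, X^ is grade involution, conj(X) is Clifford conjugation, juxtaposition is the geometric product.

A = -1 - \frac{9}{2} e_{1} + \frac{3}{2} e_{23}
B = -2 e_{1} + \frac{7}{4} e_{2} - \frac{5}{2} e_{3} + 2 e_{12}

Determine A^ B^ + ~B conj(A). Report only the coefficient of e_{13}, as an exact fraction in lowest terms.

first term: -9 - 2 e_{1} - 11 e_{2} - \frac{41}{8} e_{3} - \frac{79}{8} e_{12} + \frac{57}{4} e_{13} + 3 e_{123}
second term: 9 + 2 e_{1} - 7 e_{2} + \frac{41}{8} e_{3} - \frac{47}{8} e_{12} + \frac{33}{4} e_{13} + 3 e_{123}
Answer: \frac{45}{2}


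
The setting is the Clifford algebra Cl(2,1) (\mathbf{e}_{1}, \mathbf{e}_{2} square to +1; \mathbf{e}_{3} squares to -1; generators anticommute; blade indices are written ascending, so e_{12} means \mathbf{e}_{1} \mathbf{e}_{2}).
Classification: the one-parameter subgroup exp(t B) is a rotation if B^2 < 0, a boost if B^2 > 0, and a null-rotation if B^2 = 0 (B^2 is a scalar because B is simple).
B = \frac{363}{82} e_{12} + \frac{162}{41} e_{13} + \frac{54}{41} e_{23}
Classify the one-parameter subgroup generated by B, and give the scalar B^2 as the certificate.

B^2 term by term: the squares give (\frac{363}{82})^2*(e_{12})^2 + (\frac{162}{41})^2*(e_{13})^2 + (\frac{54}{41})^2*(e_{23})^2 = \frac{131769}{6724}*(-1) + \frac{26244}{1681}*(+1) + \frac{2916}{1681}*(+1) = -\frac{9}{4} (each basis 2-blade squares to minus the product of its generators' squares); cross terms between blades sharing an index anticommute and cancel. So B^2 = -\frac{9}{4}.
Answer: rotation, certificate B^2 = -\frac{9}{4}. The invariant at work: B^2 = -\frac{9}{4} is unchanged by conjugation, hence its sign classifies the subgroup whatever basis B is written in.


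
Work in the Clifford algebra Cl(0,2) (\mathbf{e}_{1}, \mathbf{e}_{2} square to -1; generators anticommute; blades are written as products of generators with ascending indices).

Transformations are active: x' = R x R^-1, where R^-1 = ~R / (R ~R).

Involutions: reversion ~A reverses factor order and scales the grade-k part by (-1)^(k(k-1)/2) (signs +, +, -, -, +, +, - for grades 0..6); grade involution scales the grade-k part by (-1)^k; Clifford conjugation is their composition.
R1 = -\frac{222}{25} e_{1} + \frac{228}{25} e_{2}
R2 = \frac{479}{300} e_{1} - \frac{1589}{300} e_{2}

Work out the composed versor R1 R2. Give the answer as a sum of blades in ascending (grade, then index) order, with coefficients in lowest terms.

Distribute over the terms of R1 (each basis-blade product reordered to ascending indices, repeated generators contracted through their squares):
(-\frac{222}{25} e_{1}) R2 = \frac{17723}{1250} + \frac{58793}{1250} e_{1} e_{2}
(\frac{228}{25} e_{2}) R2 = \frac{30191}{625} - \frac{9101}{625} e_{1} e_{2}
Summing the partial products and collecting blades:
Answer: \frac{15621}{250} + \frac{40591}{1250} e_{1} e_{2}


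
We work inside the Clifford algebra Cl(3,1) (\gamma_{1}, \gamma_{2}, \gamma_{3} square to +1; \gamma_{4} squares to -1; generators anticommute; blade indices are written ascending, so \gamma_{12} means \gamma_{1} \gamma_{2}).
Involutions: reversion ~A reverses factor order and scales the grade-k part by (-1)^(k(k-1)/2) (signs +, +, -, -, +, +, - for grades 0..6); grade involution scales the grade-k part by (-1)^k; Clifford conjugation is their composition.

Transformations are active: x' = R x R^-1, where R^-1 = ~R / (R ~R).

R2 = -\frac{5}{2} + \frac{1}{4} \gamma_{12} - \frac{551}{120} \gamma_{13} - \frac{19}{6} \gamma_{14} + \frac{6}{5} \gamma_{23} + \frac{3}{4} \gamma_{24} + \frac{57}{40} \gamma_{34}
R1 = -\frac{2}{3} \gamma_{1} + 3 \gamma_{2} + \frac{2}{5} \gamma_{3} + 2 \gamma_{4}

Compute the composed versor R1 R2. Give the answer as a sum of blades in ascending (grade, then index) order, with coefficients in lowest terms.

Distribute over the terms of R1 (each basis-blade product reordered to ascending indices, repeated generators contracted through their squares):
(-\frac{2}{3} \gamma_{1}) R2 = \frac{5}{3} \gamma_{1} - \frac{1}{6} \gamma_{2} + \frac{551}{180} \gamma_{3} + \frac{19}{9} \gamma_{4} - \frac{4}{5} \gamma_{123} - \frac{1}{2} \gamma_{124} - \frac{19}{20} \gamma_{134}
(3 \gamma_{2}) R2 = -\frac{3}{4} \gamma_{1} - \frac{15}{2} \gamma_{2} + \frac{18}{5} \gamma_{3} + \frac{9}{4} \gamma_{4} + \frac{551}{40} \gamma_{123} + \frac{19}{2} \gamma_{124} + \frac{171}{40} \gamma_{234}
(\frac{2}{5} \gamma_{3}) R2 = \frac{551}{300} \gamma_{1} - \frac{12}{25} \gamma_{2} - \gamma_{3} + \frac{57}{100} \gamma_{4} + \frac{1}{10} \gamma_{123} + \frac{19}{15} \gamma_{134} - \frac{3}{10} \gamma_{234}
(2 \gamma_{4}) R2 = -\frac{19}{3} \gamma_{1} + \frac{3}{2} \gamma_{2} + \frac{57}{20} \gamma_{3} - 5 \gamma_{4} + \frac{1}{2} \gamma_{124} - \frac{551}{60} \gamma_{134} + \frac{12}{5} \gamma_{234}
Summing the partial products and collecting blades:
Answer: -\frac{179}{50} \gamma_{1} - \frac{997}{150} \gamma_{2} + \frac{383}{45} \gamma_{3} - \frac{31}{450} \gamma_{4} + \frac{523}{40} \gamma_{123} + \frac{19}{2} \gamma_{124} - \frac{133}{15} \gamma_{134} + \frac{51}{8} \gamma_{234}


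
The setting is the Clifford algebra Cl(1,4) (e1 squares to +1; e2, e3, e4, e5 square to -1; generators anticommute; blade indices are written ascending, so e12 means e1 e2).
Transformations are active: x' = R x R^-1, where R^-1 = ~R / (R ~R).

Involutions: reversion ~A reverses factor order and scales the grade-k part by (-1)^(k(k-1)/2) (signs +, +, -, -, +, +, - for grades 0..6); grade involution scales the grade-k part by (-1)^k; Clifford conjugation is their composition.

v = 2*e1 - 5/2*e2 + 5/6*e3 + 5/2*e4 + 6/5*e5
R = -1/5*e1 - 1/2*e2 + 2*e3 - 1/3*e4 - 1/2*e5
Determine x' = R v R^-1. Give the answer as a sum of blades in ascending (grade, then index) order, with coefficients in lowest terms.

~R = -1/5*e1 - 1/2*e2 + 2*e3 - 1/3*e4 - 1/2*e5, and R ~R = -2057/450, so R^-1 = ~R / (-2057/450).
R v = -113/60 + 3/2*e12 - 25/6*e13 + 1/6*e14 + 19/25*e15 + 55/12*e23 - 25/12*e24 - 37/20*e25 + 95/18*e34 + 169/60*e35 + 17/20*e45
Answer: -4453/2057*e1 + 4295/2057*e2 + 10055/12342*e3 - 11415/4114*e4 - 33159/20570*e5


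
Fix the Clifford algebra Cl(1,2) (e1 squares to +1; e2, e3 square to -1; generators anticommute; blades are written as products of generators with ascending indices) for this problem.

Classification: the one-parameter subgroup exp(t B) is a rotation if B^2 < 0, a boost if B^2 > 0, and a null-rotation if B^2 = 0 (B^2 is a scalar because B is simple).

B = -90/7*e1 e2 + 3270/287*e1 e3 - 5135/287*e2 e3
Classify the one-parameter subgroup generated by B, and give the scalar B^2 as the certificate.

B^2 term by term: the squares give (-90/7)^2*(e1 e2)^2 + (3270/287)^2*(e1 e3)^2 + (-5135/287)^2*(e2 e3)^2 = 8100/49*(+1) + 10692900/82369*(+1) + 26368225/82369*(-1) = -25 (each basis 2-blade squares to minus the product of its generators' squares); cross terms between blades sharing an index anticommute and cancel. So B^2 = -25.
Answer: rotation, certificate B^2 = -25. The class reads off the invariant scalar -25 directly.


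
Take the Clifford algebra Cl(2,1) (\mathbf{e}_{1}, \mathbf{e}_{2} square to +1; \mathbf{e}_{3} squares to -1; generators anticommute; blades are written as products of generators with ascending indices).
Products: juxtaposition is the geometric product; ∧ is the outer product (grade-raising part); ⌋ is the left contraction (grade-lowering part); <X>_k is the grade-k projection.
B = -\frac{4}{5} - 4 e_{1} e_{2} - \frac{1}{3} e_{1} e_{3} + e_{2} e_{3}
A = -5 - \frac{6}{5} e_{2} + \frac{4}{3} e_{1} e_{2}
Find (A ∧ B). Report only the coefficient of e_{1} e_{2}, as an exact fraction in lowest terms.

step 1: 4 + \frac{24}{25} e_{2} + \frac{284}{15} e_{1} e_{2} + \frac{5}{3} e_{1} e_{3} - 5 e_{2} e_{3} - \frac{2}{5} e_{1} e_{2} e_{3}
Answer: \frac{284}{15}


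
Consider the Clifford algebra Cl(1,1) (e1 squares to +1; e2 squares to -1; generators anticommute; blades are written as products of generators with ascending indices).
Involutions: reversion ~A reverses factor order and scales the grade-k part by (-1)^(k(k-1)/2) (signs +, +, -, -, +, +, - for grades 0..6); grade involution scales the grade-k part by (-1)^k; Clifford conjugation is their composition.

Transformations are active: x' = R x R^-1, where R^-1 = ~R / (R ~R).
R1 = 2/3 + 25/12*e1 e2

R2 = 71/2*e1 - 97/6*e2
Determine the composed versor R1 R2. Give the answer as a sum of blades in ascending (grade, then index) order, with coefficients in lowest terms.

Distribute over the terms of R1 (each basis-blade product reordered to ascending indices, repeated generators contracted through their squares):
(2/3) R2 = 71/3*e1 - 97/9*e2
(25/12*e1 e2) R2 = 2425/72*e1 - 1775/24*e2
Summing the partial products and collecting blades:
Answer: 4129/72*e1 - 6101/72*e2


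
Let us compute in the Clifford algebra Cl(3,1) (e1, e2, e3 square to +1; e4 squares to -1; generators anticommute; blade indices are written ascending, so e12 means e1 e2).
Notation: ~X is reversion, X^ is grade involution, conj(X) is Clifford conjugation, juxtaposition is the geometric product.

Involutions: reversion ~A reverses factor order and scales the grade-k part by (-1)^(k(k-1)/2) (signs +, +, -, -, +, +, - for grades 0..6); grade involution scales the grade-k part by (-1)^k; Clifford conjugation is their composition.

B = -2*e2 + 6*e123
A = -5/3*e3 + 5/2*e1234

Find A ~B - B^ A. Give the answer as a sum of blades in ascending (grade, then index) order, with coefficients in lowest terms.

first term: -15*e4 + 10*e12 - 10/3*e23 - 5*e134
second term: 15*e4 + 10*e12 - 10/3*e23 - 5*e134
Answer: -30*e4


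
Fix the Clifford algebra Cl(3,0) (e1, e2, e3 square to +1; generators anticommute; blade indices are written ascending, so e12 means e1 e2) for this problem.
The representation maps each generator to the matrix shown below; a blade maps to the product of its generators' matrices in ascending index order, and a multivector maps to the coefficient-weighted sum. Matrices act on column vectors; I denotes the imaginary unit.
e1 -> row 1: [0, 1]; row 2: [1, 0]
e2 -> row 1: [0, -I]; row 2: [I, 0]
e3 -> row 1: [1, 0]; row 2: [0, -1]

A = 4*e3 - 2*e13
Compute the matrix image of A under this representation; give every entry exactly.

Bivector images (products of the table entries): rho(e13) = rho(e1)rho(e3) = row 1: [0, -1]; row 2: [1, 0].
M = (4)*rho(e3) + (-2)*rho(e13), summed entrywise:
Answer: row 1: [4, 2]; row 2: [-2, -4]


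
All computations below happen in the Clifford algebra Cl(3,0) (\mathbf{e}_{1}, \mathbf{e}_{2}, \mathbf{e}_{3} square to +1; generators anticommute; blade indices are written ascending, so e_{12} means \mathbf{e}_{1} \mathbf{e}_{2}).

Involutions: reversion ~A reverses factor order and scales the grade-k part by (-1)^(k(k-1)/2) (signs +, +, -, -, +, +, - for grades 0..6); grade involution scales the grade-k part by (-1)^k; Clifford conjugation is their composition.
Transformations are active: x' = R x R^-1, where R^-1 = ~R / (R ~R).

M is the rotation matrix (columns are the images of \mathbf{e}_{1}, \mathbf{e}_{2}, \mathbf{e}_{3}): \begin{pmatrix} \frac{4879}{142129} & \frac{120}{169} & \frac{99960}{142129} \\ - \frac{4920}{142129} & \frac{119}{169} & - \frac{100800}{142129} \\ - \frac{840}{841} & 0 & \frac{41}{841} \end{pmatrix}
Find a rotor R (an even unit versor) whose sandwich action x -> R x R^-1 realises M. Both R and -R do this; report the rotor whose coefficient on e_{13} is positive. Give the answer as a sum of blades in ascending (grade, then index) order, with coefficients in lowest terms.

Method: write R = a + b12*e_{12} + b13*e_{13} + b23*e_{23} with a^2 + b12^2 + b13^2 + b23^2 = 1 (so R^-1 = ~R). Expanding the columns R e_j ~R gives tr M = 4a^2 - 1 and, from the antisymmetric part, M21 - M12 = -4a*b12, M13 - M31 = 4a*b13, M32 - M23 = -4a*b23.
Here tr M = \frac{111887}{142129}, so a^2 = (1 + tr M)/4 = \frac{63504}{142129} and a = ±\frac{252}{377}. Taking a = \frac{252}{377}: M21 - M12 = -\frac{105840}{142129}, M13 - M31 = \frac{241920}{142129}, M32 - M23 = \frac{100800}{142129}, giving b12 = \frac{105}{377}, b13 = \frac{240}{377}, b23 = -\frac{100}{377}, i.e. R = \frac{252}{377} + \frac{105}{377} e_{12} + \frac{240}{377} e_{13} - \frac{100}{377} e_{23}.
Its e_{13} coefficient is already positive.
Answer: \frac{252}{377} + \frac{105}{377} e_{12} + \frac{240}{377} e_{13} - \frac{100}{377} e_{23}. Note: both R and -R realise this M (trace \frac{111887}{142129}); the covering map identifies them, and the e_{13}-coefficient sign is the tie-breaker.


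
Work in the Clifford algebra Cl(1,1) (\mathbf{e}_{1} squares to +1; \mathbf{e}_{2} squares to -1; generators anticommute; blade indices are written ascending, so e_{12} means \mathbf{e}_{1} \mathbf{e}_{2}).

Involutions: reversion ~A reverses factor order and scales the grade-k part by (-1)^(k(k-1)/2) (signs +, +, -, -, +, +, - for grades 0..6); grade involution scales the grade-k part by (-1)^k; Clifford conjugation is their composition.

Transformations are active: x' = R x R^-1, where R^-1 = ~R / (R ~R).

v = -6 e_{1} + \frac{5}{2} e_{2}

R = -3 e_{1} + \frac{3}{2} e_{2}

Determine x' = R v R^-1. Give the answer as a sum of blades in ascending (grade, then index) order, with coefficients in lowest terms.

~R = -3 e_{1} + \frac{3}{2} e_{2}, and R ~R = \frac{27}{4}, so R^-1 = ~R / (\frac{27}{4}).
R v = \frac{57}{4} + \frac{3}{2} e_{12}
Answer: -\frac{20}{3} e_{1} + \frac{23}{6} e_{2}


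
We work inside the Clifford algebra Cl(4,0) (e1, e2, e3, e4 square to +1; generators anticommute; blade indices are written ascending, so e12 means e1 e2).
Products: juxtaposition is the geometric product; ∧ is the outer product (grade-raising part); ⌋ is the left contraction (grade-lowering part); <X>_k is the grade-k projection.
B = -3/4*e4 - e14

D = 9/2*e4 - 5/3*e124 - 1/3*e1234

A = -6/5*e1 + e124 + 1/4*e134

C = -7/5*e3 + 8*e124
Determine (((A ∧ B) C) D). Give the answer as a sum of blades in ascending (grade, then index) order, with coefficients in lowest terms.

step 1: 9/10*e14
step 2: 36/5*e2 + 63/50*e134
step 3: 21/50*e2 + 567/100*e13 + 12*e14 - 21/10*e23 + 162/5*e24 + 12/5*e134
Answer: 21/50*e2 + 567/100*e13 + 12*e14 - 21/10*e23 + 162/5*e24 + 12/5*e134


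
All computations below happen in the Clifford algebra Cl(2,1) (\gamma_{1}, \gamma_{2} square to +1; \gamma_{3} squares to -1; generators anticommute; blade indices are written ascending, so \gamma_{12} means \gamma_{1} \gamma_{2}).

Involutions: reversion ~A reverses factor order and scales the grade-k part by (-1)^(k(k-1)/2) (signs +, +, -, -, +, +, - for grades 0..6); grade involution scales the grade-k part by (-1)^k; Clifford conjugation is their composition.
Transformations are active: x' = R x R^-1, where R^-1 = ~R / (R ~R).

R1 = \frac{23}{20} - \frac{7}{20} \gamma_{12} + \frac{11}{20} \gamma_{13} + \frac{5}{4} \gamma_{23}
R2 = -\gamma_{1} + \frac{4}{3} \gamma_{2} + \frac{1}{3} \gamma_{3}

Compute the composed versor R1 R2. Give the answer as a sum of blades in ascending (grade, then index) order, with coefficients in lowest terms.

Distribute over the terms of R2 (each basis-blade product reordered to ascending indices, repeated generators contracted through their squares):
R1 (-\gamma_{1}) = -\frac{23}{20} \gamma_{1} - \frac{7}{20} \gamma_{2} + \frac{11}{20} \gamma_{3} - \frac{5}{4} \gamma_{123}
R1 (\frac{4}{3} \gamma_{2}) = -\frac{7}{15} \gamma_{1} + \frac{23}{15} \gamma_{2} - \frac{5}{3} \gamma_{3} - \frac{11}{15} \gamma_{123}
R1 (\frac{1}{3} \gamma_{3}) = -\frac{11}{60} \gamma_{1} - \frac{5}{12} \gamma_{2} + \frac{23}{60} \gamma_{3} - \frac{7}{60} \gamma_{123}
Summing the partial products and collecting blades:
Answer: -\frac{9}{5} \gamma_{1} + \frac{23}{30} \gamma_{2} - \frac{11}{15} \gamma_{3} - \frac{21}{10} \gamma_{123}


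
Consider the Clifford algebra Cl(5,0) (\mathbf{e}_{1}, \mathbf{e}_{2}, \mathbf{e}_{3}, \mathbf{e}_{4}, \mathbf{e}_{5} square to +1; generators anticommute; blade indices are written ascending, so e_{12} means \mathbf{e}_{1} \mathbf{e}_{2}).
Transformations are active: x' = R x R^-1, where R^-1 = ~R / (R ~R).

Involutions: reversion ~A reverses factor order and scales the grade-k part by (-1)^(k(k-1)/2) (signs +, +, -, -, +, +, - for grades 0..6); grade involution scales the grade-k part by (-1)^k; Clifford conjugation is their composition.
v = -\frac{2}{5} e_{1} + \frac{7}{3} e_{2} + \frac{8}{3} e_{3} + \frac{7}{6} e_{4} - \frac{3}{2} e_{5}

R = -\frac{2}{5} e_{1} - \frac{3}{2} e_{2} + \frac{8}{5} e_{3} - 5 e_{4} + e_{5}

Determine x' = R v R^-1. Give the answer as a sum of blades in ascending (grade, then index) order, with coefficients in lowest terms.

~R = -\frac{2}{5} e_{1} - \frac{3}{2} e_{2} + \frac{8}{5} e_{3} - 5 e_{4} + e_{5}, and R ~R = \frac{3097}{100}, so R^-1 = ~R / (\frac{3097}{100}).
R v = -\frac{961}{150} - \frac{23}{15} e_{12} - \frac{32}{75} e_{13} - \frac{37}{15} e_{14} + e_{15} - \frac{116}{15} e_{23} + \frac{119}{12} e_{24} - \frac{1}{12} e_{25} + \frac{76}{5} e_{34} - \frac{76}{15} e_{35} + \frac{19}{3} e_{45}
Answer: \frac{5254}{9291} e_{1} - \frac{15913}{9291} e_{2} - \frac{51544}{15485} e_{3} + \frac{5587}{6194} e_{4} + \frac{20185}{18582} e_{5}


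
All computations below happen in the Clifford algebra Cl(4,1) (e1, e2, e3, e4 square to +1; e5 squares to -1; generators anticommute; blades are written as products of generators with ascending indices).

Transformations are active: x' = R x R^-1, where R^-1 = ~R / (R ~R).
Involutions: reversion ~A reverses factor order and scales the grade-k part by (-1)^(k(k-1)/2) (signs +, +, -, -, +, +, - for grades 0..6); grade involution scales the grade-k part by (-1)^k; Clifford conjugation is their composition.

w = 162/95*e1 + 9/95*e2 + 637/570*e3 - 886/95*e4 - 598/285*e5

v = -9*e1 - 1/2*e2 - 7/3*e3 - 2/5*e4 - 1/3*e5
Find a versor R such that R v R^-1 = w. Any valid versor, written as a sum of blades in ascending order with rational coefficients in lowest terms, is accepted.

Here q(v) = q(w) = 26023/300; the classical choice R = v + w = -693/95*e1 - 77/190*e2 - 231/190*e3 - 924/95*e4 - 231/95*e5 then realises v -> w under the sandwich.
Answer: -693/95*e1 - 77/190*e2 - 231/190*e3 - 924/95*e4 - 231/95*e5


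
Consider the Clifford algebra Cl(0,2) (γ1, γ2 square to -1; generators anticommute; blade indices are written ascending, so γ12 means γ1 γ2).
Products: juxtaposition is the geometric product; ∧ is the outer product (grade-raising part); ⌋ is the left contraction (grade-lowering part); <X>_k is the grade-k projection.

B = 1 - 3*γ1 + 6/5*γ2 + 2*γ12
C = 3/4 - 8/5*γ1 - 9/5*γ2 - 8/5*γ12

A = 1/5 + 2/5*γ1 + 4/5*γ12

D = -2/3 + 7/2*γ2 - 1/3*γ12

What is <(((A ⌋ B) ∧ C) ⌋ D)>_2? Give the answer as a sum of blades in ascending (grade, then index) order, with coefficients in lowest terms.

step 1: -1/5 - 3/5*γ1 - 14/25*γ2 + 2/5*γ12
step 2: -3/20 - 13/100*γ1 - 3/50*γ2 + 201/250*γ12
step 3: 289/500 + 1/50*γ1 - 341/600*γ2 + 1/20*γ12
step 4: 1/20*γ12
Answer: 1/20*γ12


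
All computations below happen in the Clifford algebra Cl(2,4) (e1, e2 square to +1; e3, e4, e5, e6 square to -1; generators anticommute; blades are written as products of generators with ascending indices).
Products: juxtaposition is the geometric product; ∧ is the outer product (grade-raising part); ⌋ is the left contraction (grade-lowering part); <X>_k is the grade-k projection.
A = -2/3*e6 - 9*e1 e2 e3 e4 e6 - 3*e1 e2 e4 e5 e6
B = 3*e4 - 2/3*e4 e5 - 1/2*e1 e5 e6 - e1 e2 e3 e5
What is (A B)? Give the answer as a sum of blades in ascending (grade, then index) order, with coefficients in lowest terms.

step 1: -1/3*e1 e5 - 3/2*e2 e4 + 2*e4 e6 - 2*e1 e2 e6 + 3*e3 e4 e6 - 77/9*e4 e5 e6 - 27*e1 e2 e3 e6 + 9*e1 e2 e5 e6 + 9/2*e2 e3 e4 e5 - 16/3*e1 e2 e3 e5 e6
Answer: -1/3*e1 e5 - 3/2*e2 e4 + 2*e4 e6 - 2*e1 e2 e6 + 3*e3 e4 e6 - 77/9*e4 e5 e6 - 27*e1 e2 e3 e6 + 9*e1 e2 e5 e6 + 9/2*e2 e3 e4 e5 - 16/3*e1 e2 e3 e5 e6


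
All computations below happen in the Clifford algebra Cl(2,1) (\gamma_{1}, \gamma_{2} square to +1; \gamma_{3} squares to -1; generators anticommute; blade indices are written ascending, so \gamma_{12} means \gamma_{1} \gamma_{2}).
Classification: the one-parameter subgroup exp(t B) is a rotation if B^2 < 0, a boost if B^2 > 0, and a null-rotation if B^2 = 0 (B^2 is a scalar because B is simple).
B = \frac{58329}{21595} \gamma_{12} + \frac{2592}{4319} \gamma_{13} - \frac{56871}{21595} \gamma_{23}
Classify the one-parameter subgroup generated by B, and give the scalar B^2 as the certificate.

B^2 term by term: the squares give (\frac{58329}{21595})^2*(\gamma_{12})^2 + (\frac{2592}{4319})^2*(\gamma_{13})^2 + (-\frac{56871}{21595})^2*(\gamma_{23})^2 = \frac{3402272241}{466344025}*(-1) + \frac{6718464}{18653761}*(+1) + \frac{3234310641}{466344025}*(+1) = 0 (each basis 2-blade squares to minus the product of its generators' squares); cross terms between blades sharing an index anticommute and cancel. So B^2 = 0.
Answer: null-rotation, certificate B^2 = 0. Certificate logic: 0 is a conjugation-invariant scalar, so its sign fixes rotation versus boost versus null-rotation outright.


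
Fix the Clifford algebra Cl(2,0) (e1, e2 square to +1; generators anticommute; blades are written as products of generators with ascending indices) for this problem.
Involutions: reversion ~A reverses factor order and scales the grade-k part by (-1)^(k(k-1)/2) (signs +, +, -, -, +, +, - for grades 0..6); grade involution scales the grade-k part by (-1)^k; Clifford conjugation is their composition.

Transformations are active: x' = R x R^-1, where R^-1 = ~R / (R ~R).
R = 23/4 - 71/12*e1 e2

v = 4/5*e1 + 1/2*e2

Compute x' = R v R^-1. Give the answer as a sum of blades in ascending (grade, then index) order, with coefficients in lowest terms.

~R = 23/4 + 71/12*e1 e2, and R ~R = 4901/72, so R^-1 = ~R / (4901/72).
R v = 197/120*e1 + 913/120*e2
Answer: -5123/9802*e1 + 19246/24505*e2


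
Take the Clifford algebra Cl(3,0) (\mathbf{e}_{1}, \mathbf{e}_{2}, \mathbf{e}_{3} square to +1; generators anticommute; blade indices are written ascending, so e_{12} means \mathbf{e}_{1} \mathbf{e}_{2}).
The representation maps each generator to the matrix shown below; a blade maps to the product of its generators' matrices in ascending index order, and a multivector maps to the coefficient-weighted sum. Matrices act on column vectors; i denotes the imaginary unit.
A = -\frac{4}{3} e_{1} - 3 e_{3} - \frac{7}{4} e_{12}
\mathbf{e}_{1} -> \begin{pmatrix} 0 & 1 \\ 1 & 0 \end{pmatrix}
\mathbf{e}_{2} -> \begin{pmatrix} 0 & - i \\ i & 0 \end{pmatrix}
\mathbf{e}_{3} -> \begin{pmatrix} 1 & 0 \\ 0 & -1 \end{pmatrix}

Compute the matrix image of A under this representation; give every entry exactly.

Bivector images (products of the table entries): rho(e_{12}) = rho(\mathbf{e}_{1})rho(\mathbf{e}_{2}) = \begin{pmatrix} i & 0 \\ 0 & - i \end{pmatrix}.
M = (-\frac{4}{3})*rho(e_{1}) + (-3)*rho(e_{3}) + (-\frac{7}{4})*rho(e_{12}), summed entrywise:
Answer: \begin{pmatrix} -3 - \frac{7 i}{4} & - \frac{4}{3} \\ - \frac{4}{3} & 3 + \frac{7 i}{4} \end{pmatrix}


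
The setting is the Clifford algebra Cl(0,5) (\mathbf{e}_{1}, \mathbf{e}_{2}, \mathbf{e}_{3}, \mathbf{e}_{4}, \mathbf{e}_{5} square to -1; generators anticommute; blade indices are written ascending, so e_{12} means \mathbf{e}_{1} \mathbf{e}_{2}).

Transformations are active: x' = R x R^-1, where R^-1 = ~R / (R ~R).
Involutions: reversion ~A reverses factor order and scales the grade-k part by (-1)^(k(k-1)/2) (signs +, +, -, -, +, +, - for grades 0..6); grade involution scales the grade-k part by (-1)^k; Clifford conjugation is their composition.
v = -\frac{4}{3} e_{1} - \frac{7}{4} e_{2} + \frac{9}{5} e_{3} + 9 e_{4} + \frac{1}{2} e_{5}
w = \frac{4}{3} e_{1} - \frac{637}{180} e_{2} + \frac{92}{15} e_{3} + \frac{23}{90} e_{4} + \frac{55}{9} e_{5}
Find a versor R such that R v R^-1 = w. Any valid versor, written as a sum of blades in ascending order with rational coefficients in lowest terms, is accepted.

Why this works: both vectors square to -\frac{321589}{3600}, so q(v) = q(w) and R = v + w = -\frac{238}{45} e_{2} + \frac{119}{15} e_{3} + \frac{833}{90} e_{4} + \frac{119}{18} e_{5} carries v to w — its own direction survives, the complement (v - w)/2 flips.
Answer: -\frac{238}{45} e_{2} + \frac{119}{15} e_{3} + \frac{833}{90} e_{4} + \frac{119}{18} e_{5}


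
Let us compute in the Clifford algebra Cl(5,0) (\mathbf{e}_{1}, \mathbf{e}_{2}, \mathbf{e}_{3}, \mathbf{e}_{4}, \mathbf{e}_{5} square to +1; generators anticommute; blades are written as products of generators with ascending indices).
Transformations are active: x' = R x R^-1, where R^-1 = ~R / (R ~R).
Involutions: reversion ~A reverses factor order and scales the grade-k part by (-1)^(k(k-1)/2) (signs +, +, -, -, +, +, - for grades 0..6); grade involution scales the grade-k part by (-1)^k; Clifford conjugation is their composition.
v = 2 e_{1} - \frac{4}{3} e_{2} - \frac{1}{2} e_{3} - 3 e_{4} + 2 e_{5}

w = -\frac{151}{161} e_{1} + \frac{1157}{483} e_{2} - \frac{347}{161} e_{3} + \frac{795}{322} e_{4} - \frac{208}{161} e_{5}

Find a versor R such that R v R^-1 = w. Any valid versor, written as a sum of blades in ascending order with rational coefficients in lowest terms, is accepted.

Why this works: both vectors square to \frac{685}{36}, so q(v) = q(w) and R = v + w = \frac{171}{161} e_{1} + \frac{171}{161} e_{2} - \frac{855}{322} e_{3} - \frac{171}{322} e_{4} + \frac{114}{161} e_{5} carries v to w — its own direction survives, the complement (v - w)/2 flips.
Answer: \frac{171}{161} e_{1} + \frac{171}{161} e_{2} - \frac{855}{322} e_{3} - \frac{171}{322} e_{4} + \frac{114}{161} e_{5}


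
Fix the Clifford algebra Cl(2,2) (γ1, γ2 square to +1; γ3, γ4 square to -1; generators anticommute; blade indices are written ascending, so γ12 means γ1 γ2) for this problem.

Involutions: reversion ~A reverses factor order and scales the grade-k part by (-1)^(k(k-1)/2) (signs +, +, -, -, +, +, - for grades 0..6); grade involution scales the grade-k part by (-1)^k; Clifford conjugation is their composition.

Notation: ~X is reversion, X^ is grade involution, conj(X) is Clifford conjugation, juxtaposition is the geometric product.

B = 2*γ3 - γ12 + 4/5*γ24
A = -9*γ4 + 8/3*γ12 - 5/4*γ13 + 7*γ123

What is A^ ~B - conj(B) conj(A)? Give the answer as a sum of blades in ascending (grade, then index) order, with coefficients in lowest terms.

first term: -8/3 + 5/2*γ1 - 36/5*γ2 + 7*γ3 + 14*γ12 - 32/15*γ14 - 5/4*γ23 - 18*γ34 + 16/3*γ123 + 9*γ124 - 28/5*γ134 - γ1234
second term: 8/3 - 5/2*γ1 + 36/5*γ2 - 7*γ3 + 14*γ12 - 32/15*γ14 - 5/4*γ23 - 18*γ34 + 16/3*γ123 + 9*γ124 - 28/5*γ134 + γ1234
Answer: -16/3 + 5*γ1 - 72/5*γ2 + 14*γ3 - 2*γ1234


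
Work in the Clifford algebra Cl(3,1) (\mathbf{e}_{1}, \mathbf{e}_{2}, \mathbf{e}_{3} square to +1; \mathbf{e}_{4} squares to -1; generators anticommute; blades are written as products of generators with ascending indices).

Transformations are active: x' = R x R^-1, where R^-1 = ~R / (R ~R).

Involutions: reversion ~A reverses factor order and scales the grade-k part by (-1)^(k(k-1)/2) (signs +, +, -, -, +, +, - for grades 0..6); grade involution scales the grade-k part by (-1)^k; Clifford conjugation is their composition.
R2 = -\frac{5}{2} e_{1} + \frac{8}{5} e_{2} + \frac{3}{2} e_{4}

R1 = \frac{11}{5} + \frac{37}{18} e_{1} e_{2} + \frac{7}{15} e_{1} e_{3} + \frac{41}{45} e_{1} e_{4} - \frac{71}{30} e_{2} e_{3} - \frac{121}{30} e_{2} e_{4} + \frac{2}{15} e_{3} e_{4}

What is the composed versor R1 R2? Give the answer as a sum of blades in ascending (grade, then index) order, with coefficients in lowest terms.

Distribute over the terms of R2 (each basis-blade product reordered to ascending indices, repeated generators contracted through their squares):
R1 (-\frac{5}{2} e_{1}) = -\frac{11}{2} e_{1} + \frac{185}{36} e_{2} + \frac{7}{6} e_{3} + \frac{41}{18} e_{4} + \frac{71}{12} e_{1} e_{2} e_{3} + \frac{121}{12} e_{1} e_{2} e_{4} - \frac{1}{3} e_{1} e_{3} e_{4}
R1 (\frac{8}{5} e_{2}) = \frac{148}{45} e_{1} + \frac{88}{25} e_{2} + \frac{284}{75} e_{3} + \frac{484}{75} e_{4} - \frac{56}{75} e_{1} e_{2} e_{3} - \frac{328}{225} e_{1} e_{2} e_{4} + \frac{16}{75} e_{2} e_{3} e_{4}
R1 (\frac{3}{2} e_{4}) = -\frac{41}{30} e_{1} + \frac{121}{20} e_{2} - \frac{1}{5} e_{3} + \frac{33}{10} e_{4} + \frac{37}{12} e_{1} e_{2} e_{4} + \frac{7}{10} e_{1} e_{3} e_{4} - \frac{71}{20} e_{2} e_{3} e_{4}
Summing the partial products and collecting blades:
Answer: -\frac{161}{45} e_{1} + \frac{6619}{450} e_{2} + \frac{713}{150} e_{3} + \frac{2707}{225} e_{4} + \frac{517}{100} e_{1} e_{2} e_{3} + \frac{5269}{450} e_{1} e_{2} e_{4} + \frac{11}{30} e_{1} e_{3} e_{4} - \frac{1001}{300} e_{2} e_{3} e_{4}


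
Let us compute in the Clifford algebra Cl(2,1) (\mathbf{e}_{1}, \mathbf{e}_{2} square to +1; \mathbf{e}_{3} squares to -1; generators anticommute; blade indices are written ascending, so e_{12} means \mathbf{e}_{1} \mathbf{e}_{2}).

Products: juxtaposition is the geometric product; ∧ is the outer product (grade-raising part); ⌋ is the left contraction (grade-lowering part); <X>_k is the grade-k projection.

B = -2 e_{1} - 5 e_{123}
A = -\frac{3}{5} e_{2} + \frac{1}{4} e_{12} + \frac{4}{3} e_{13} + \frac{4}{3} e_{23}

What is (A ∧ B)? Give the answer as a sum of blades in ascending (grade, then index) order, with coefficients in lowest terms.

step 1: -\frac{6}{5} e_{12} - \frac{8}{3} e_{123}
Answer: -\frac{6}{5} e_{12} - \frac{8}{3} e_{123}


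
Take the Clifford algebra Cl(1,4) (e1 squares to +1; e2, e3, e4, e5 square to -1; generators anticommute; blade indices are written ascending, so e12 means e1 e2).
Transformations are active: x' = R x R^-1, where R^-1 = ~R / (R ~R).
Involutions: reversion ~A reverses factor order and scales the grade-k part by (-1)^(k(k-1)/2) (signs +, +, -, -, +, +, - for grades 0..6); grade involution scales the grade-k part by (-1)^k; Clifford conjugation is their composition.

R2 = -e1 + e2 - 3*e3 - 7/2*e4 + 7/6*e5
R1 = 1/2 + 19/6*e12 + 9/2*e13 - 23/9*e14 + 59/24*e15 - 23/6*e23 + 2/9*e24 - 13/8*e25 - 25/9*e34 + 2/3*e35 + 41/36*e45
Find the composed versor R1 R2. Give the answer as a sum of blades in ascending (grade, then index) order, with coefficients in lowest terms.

Distribute over the terms of R2 (each basis-blade product reordered to ascending indices, repeated generators contracted through their squares):
R1 (-e1) = -1/2*e1 + 19/6*e2 + 9/2*e3 - 23/9*e4 + 59/24*e5 + 23/6*e123 - 2/9*e124 + 13/8*e125 + 25/9*e134 - 2/3*e135 - 41/36*e145
R1 (e2) = -19/6*e1 + 1/2*e2 - 23/6*e3 + 2/9*e4 - 13/8*e5 - 9/2*e123 + 23/9*e124 - 59/24*e125 - 25/9*e234 + 2/3*e235 + 41/36*e245
R1 (-3*e3) = 27/2*e1 - 23/2*e2 - 3/2*e3 + 25/3*e4 - 2*e5 - 19/2*e123 - 23/3*e134 + 59/8*e135 + 2/3*e234 - 39/8*e235 - 41/12*e345
R1 (-7/2*e4) = -161/18*e1 + 7/9*e2 - 175/18*e3 - 7/4*e4 - 287/72*e5 - 133/12*e124 - 63/4*e134 + 413/48*e145 + 161/12*e234 - 91/16*e245 + 7/3*e345
R1 (7/6*e5) = -413/144*e1 + 91/48*e2 - 7/9*e3 - 287/216*e4 + 7/12*e5 + 133/36*e125 + 21/4*e135 - 161/54*e145 - 161/36*e235 + 7/27*e245 - 175/54*e345
Summing the partial products and collecting blades:
Answer: -95/48*e1 - 743/144*e2 - 34/3*e3 + 631/216*e4 - 329/72*e5 - 61/6*e123 - 35/4*e124 + 103/36*e125 - 743/36*e134 + 287/24*e135 + 1937/432*e145 + 407/36*e234 - 625/72*e235 - 1853/432*e245 - 467/108*e345


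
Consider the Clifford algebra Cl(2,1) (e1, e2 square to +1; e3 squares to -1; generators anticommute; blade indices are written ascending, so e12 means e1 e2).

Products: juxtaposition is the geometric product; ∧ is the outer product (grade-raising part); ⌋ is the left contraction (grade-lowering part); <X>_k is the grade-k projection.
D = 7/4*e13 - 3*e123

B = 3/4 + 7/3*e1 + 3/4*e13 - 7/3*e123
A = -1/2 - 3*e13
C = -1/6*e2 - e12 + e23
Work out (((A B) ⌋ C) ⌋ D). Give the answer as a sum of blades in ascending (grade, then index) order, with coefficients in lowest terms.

step 1: -21/8 - 7/6*e1 - 7*e2 + 7*e3 - 21/8*e13 + 7/6*e123
step 2: 7/6 - 7*e1 + 413/48*e2 - 7*e3 + 21/8*e12 - 21/8*e23
step 3: -35/8*e1 - 35/8*e3 - 21*e12 + 1337/48*e13 + 21*e23 - 7/2*e123
Answer: -35/8*e1 - 35/8*e3 - 21*e12 + 1337/48*e13 + 21*e23 - 7/2*e123


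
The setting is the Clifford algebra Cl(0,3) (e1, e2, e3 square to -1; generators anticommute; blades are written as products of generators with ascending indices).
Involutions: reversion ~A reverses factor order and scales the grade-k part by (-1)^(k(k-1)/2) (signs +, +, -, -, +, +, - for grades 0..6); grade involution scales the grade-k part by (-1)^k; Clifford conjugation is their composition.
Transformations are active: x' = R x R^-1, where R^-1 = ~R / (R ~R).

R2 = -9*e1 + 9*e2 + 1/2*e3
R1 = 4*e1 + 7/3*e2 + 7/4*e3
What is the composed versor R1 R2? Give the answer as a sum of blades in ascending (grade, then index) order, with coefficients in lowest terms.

Distribute over the terms of R1 (each basis-blade product reordered to ascending indices, repeated generators contracted through their squares):
(4*e1) R2 = 36 + 36*e1 e2 + 2*e1 e3
(7/3*e2) R2 = -21 + 21*e1 e2 + 7/6*e2 e3
(7/4*e3) R2 = -7/8 + 63/4*e1 e3 - 63/4*e2 e3
Summing the partial products and collecting blades:
Answer: 113/8 + 57*e1 e2 + 71/4*e1 e3 - 175/12*e2 e3


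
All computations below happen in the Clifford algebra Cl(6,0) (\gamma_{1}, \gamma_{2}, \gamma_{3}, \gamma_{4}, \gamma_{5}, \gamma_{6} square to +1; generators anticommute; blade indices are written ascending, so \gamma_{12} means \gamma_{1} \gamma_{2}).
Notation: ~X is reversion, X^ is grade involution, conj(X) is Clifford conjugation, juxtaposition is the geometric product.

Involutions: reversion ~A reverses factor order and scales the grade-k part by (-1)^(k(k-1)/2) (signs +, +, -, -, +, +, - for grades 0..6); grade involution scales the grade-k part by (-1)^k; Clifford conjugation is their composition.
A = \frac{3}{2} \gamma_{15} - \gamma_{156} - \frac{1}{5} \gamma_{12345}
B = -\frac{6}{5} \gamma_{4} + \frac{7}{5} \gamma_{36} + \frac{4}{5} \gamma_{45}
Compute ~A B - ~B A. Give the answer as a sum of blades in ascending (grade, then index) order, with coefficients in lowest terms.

first term: \frac{6}{5} \gamma_{14} + \frac{4}{25} \gamma_{123} + \frac{7}{5} \gamma_{135} - \frac{9}{5} \gamma_{145} - \frac{4}{5} \gamma_{146} - \frac{6}{25} \gamma_{1235} + \frac{21}{10} \gamma_{1356} - \frac{6}{5} \gamma_{1456} - \frac{7}{25} \gamma_{12456}
second term: -\frac{6}{5} \gamma_{14} - \frac{4}{25} \gamma_{123} - \frac{7}{5} \gamma_{135} + \frac{9}{5} \gamma_{145} + \frac{4}{5} \gamma_{146} - \frac{6}{25} \gamma_{1235} + \frac{21}{10} \gamma_{1356} - \frac{6}{5} \gamma_{1456} - \frac{7}{25} \gamma_{12456}
Answer: \frac{12}{5} \gamma_{14} + \frac{8}{25} \gamma_{123} + \frac{14}{5} \gamma_{135} - \frac{18}{5} \gamma_{145} - \frac{8}{5} \gamma_{146}


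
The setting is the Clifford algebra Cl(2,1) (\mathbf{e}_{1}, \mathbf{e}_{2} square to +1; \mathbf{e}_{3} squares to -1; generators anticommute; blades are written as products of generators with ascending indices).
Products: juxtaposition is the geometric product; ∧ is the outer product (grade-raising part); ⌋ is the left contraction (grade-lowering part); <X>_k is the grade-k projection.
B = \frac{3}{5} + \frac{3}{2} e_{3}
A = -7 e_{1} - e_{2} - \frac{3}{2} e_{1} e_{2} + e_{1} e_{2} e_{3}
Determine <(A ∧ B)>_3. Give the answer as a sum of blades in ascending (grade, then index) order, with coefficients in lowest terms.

step 1: -\frac{21}{5} e_{1} - \frac{3}{5} e_{2} - \frac{9}{10} e_{1} e_{2} - \frac{21}{2} e_{1} e_{3} - \frac{3}{2} e_{2} e_{3} - \frac{33}{20} e_{1} e_{2} e_{3}
step 2: -\frac{33}{20} e_{1} e_{2} e_{3}
Answer: -\frac{33}{20} e_{1} e_{2} e_{3}


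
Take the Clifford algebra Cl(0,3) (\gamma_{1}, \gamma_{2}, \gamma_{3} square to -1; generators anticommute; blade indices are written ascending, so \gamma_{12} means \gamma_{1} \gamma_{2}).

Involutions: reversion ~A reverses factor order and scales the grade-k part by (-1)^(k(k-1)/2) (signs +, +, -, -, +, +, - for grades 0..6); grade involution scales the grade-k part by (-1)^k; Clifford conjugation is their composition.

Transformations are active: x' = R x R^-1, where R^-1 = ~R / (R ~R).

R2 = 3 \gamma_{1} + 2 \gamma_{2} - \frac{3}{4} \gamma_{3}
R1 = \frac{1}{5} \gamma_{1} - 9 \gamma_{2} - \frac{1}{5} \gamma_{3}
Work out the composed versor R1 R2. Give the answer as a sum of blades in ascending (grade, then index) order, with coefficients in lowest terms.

Distribute over the terms of R1 (each basis-blade product reordered to ascending indices, repeated generators contracted through their squares):
(\frac{1}{5} \gamma_{1}) R2 = -\frac{3}{5} + \frac{2}{5} \gamma_{12} - \frac{3}{20} \gamma_{13}
(-9 \gamma_{2}) R2 = 18 + 27 \gamma_{12} + \frac{27}{4} \gamma_{23}
(-\frac{1}{5} \gamma_{3}) R2 = -\frac{3}{20} + \frac{3}{5} \gamma_{13} + \frac{2}{5} \gamma_{23}
Summing the partial products and collecting blades:
Answer: \frac{69}{4} + \frac{137}{5} \gamma_{12} + \frac{9}{20} \gamma_{13} + \frac{143}{20} \gamma_{23}


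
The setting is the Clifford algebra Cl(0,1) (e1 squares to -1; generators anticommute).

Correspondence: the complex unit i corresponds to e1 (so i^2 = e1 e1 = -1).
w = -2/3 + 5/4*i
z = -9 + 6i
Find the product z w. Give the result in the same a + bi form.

In blades: z = -9 + 6*e1, w = -2/3 + 5/4*e1.
Distribute z over w term by term (generator squares from the signature, products reordered to ascending indices): (-9)*w = 6 - 45/4*e1; (6*e1)*w = -15/2 - 4*e1.
Sum: -3/2 - 61/4*e1; translating back through the correspondence:
Answer: -3/2 - 61/4*i


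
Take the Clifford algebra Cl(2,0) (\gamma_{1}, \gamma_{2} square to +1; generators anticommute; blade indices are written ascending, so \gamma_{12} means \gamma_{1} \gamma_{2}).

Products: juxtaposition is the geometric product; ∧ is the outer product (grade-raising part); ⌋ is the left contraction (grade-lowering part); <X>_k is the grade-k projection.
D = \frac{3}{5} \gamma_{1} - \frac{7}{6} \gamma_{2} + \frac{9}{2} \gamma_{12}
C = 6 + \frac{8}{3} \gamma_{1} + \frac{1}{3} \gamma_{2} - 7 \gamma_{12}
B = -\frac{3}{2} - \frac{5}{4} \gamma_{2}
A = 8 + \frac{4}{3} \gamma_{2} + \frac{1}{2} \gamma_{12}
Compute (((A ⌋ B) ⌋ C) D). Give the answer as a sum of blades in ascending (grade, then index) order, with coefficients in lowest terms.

step 1: -\frac{41}{3} - 10 \gamma_{2}
step 2: -\frac{256}{3} - \frac{958}{9} \gamma_{1} - \frac{41}{9} \gamma_{2} + \frac{287}{3} \gamma_{12}
step 3: -\frac{66022}{135} - \frac{6404}{45} \gamma_{1} - \frac{19658}{45} \gamma_{2} - \frac{34706}{135} \gamma_{12}
Answer: -\frac{66022}{135} - \frac{6404}{45} \gamma_{1} - \frac{19658}{45} \gamma_{2} - \frac{34706}{135} \gamma_{12}


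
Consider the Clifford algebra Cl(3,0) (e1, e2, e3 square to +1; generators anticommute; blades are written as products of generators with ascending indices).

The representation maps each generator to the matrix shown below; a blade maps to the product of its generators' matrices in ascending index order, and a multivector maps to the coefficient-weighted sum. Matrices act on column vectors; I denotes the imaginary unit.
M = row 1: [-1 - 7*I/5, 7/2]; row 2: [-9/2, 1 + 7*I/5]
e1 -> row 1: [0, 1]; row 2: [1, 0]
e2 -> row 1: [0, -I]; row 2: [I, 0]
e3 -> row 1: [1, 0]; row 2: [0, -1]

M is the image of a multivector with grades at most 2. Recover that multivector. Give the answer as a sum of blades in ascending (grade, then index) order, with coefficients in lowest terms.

Method: 1, rho(e1), rho(e2), rho(e3) form a trace-orthogonal basis of the 2x2 complex matrices (tr(X Y) = 2 if X = Y, else 0), so M = m0*1 + m1*rho(e1) + m2*rho(e2) + m3*rho(e3) with m0 = tr(M)/2 = 0, m1 = tr(M rho(e1))/2 = -1/2, m2 = tr(M rho(e2))/2 = 4*I, m3 = tr(M rho(e3))/2 = -1 - 7*I/5.
Multiplying table entries, the bivector images are rho(e1 e2) = I*rho(e3), rho(e1 e3) = -I*rho(e2), rho(e2 e3) = I*rho(e1); with real blade coefficients the real parts of m0..m3 are the coefficients of 1, e1, e2, e3 and the imaginary parts give the bivectors (e2 e3: Im m1, e1 e3: -Im m2, e1 e2: Im m3).
Answer: -1/2*e1 - e3 - 7/5*e1 e2 - 4*e1 e3
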